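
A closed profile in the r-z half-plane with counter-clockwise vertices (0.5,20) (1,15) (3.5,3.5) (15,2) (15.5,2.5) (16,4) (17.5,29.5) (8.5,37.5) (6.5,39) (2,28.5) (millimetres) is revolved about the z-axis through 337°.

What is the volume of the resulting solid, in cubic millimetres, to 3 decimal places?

Profile (r,z), 10 vertices: (0.5,20) (1,15) (3.5,3.5) (15,2) (15.5,2.5) (16,4) (17.5,29.5) (8.5,37.5) (6.5,39) (2,28.5)
edge 0: (0.5,20)→(1,15)  cross = 0.5·15 − 1·20 = -12.5000; (r_i+r_j)·cross = 1.5·-12.5000 = -18.7500
edge 1: (1,15)→(3.5,3.5)  cross = 1·3.5 − 3.5·15 = -49.0000; (r_i+r_j)·cross = 4.5·-49.0000 = -220.5000
edge 2: (3.5,3.5)→(15,2)  cross = 3.5·2 − 15·3.5 = -45.5000; (r_i+r_j)·cross = 18.5·-45.5000 = -841.7500
edge 3: (15,2)→(15.5,2.5)  cross = 15·2.5 − 15.5·2 = 6.5000; (r_i+r_j)·cross = 30.5·6.5000 = 198.2500
edge 4: (15.5,2.5)→(16,4)  cross = 15.5·4 − 16·2.5 = 22.0000; (r_i+r_j)·cross = 31.5·22.0000 = 693.0000
edge 5: (16,4)→(17.5,29.5)  cross = 16·29.5 − 17.5·4 = 402.0000; (r_i+r_j)·cross = 33.5·402.0000 = 13467.0000
edge 6: (17.5,29.5)→(8.5,37.5)  cross = 17.5·37.5 − 8.5·29.5 = 405.5000; (r_i+r_j)·cross = 26·405.5000 = 10543.0000
edge 7: (8.5,37.5)→(6.5,39)  cross = 8.5·39 − 6.5·37.5 = 87.7500; (r_i+r_j)·cross = 15·87.7500 = 1316.2500
edge 8: (6.5,39)→(2,28.5)  cross = 6.5·28.5 − 2·39 = 107.2500; (r_i+r_j)·cross = 8.5·107.2500 = 911.6250
edge 9: (2,28.5)→(0.5,20)  cross = 2·20 − 0.5·28.5 = 25.7500; (r_i+r_j)·cross = 2.5·25.7500 = 64.3750
Σcross = 949.7500 → A = |Σcross|/2 = 474.8750 mm²
Σ(r_i+r_j)·cross = 26112.5000 → first moment M = |Σ|/6 = 4352.0833
R_c = M/A = 4352.0833/474.8750 = 9.1647 mm
θ = 337° = 5.881760 rad
V = θ·R_c·A = 5.881760·9.1647·474.8750 = 25597.908 mm³

Volume = 25597.908 mm³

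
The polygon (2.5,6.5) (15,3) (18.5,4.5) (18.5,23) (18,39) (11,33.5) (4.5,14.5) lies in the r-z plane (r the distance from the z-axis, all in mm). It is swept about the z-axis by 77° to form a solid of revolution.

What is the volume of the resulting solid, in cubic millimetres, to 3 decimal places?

Volume = 6237.196 mm³

Profile (r,z), 7 vertices: (2.5,6.5) (15,3) (18.5,4.5) (18.5,23) (18,39) (11,33.5) (4.5,14.5)
edge 0: (2.5,6.5)→(15,3)  cross = 2.5·3 − 15·6.5 = -90.0000; (r_i+r_j)·cross = 17.5·-90.0000 = -1575.0000
edge 1: (15,3)→(18.5,4.5)  cross = 15·4.5 − 18.5·3 = 12.0000; (r_i+r_j)·cross = 33.5·12.0000 = 402.0000
edge 2: (18.5,4.5)→(18.5,23)  cross = 18.5·23 − 18.5·4.5 = 342.2500; (r_i+r_j)·cross = 37·342.2500 = 12663.2500
edge 3: (18.5,23)→(18,39)  cross = 18.5·39 − 18·23 = 307.5000; (r_i+r_j)·cross = 36.5·307.5000 = 11223.7500
edge 4: (18,39)→(11,33.5)  cross = 18·33.5 − 11·39 = 174.0000; (r_i+r_j)·cross = 29·174.0000 = 5046.0000
edge 5: (11,33.5)→(4.5,14.5)  cross = 11·14.5 − 4.5·33.5 = 8.7500; (r_i+r_j)·cross = 15.5·8.7500 = 135.6250
edge 6: (4.5,14.5)→(2.5,6.5)  cross = 4.5·6.5 − 2.5·14.5 = -7.0000; (r_i+r_j)·cross = 7·-7.0000 = -49.0000
Σcross = 747.5000 → A = |Σcross|/2 = 373.7500 mm²
Σ(r_i+r_j)·cross = 27846.6250 → first moment M = |Σ|/6 = 4641.1042
R_c = M/A = 4641.1042/373.7500 = 12.4177 mm
θ = 77° = 1.343904 rad
V = θ·R_c·A = 1.343904·12.4177·373.7500 = 6237.196 mm³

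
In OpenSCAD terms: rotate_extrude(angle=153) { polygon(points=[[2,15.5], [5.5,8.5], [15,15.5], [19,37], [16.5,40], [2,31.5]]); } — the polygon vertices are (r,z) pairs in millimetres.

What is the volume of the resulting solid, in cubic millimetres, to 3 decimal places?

Profile (r,z), 6 vertices: (2,15.5) (5.5,8.5) (15,15.5) (19,37) (16.5,40) (2,31.5)
edge 0: (2,15.5)→(5.5,8.5)  cross = 2·8.5 − 5.5·15.5 = -68.2500; (r_i+r_j)·cross = 7.5·-68.2500 = -511.8750
edge 1: (5.5,8.5)→(15,15.5)  cross = 5.5·15.5 − 15·8.5 = -42.2500; (r_i+r_j)·cross = 20.5·-42.2500 = -866.1250
edge 2: (15,15.5)→(19,37)  cross = 15·37 − 19·15.5 = 260.5000; (r_i+r_j)·cross = 34·260.5000 = 8857.0000
edge 3: (19,37)→(16.5,40)  cross = 19·40 − 16.5·37 = 149.5000; (r_i+r_j)·cross = 35.5·149.5000 = 5307.2500
edge 4: (16.5,40)→(2,31.5)  cross = 16.5·31.5 − 2·40 = 439.7500; (r_i+r_j)·cross = 18.5·439.7500 = 8135.3750
edge 5: (2,31.5)→(2,15.5)  cross = 2·15.5 − 2·31.5 = -32.0000; (r_i+r_j)·cross = 4·-32.0000 = -128.0000
Σcross = 707.2500 → A = |Σcross|/2 = 353.6250 mm²
Σ(r_i+r_j)·cross = 20793.6250 → first moment M = |Σ|/6 = 3465.6042
R_c = M/A = 3465.6042/353.6250 = 9.8002 mm
θ = 153° = 2.670354 rad
V = θ·R_c·A = 2.670354·9.8002·353.6250 = 9254.389 mm³

Volume = 9254.389 mm³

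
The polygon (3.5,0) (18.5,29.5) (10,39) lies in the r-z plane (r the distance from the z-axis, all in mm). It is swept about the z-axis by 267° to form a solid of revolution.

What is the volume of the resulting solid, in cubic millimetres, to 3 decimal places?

Volume = 9773.634 mm³

Profile (r,z), 3 vertices: (3.5,0) (18.5,29.5) (10,39)
edge 0: (3.5,0)→(18.5,29.5)  cross = 3.5·29.5 − 18.5·0 = 103.2500; (r_i+r_j)·cross = 22·103.2500 = 2271.5000
edge 1: (18.5,29.5)→(10,39)  cross = 18.5·39 − 10·29.5 = 426.5000; (r_i+r_j)·cross = 28.5·426.5000 = 12155.2500
edge 2: (10,39)→(3.5,0)  cross = 10·0 − 3.5·39 = -136.5000; (r_i+r_j)·cross = 13.5·-136.5000 = -1842.7500
Σcross = 393.2500 → A = |Σcross|/2 = 196.6250 mm²
Σ(r_i+r_j)·cross = 12584.0000 → first moment M = |Σ|/6 = 2097.3333
R_c = M/A = 2097.3333/196.6250 = 10.6667 mm
θ = 267° = 4.660029 rad
V = θ·R_c·A = 4.660029·10.6667·196.6250 = 9773.634 mm³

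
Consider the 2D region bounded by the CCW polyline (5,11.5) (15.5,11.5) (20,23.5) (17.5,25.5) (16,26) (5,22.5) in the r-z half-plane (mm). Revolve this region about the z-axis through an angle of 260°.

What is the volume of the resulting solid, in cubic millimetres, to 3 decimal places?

Profile (r,z), 6 vertices: (5,11.5) (15.5,11.5) (20,23.5) (17.5,25.5) (16,26) (5,22.5)
edge 0: (5,11.5)→(15.5,11.5)  cross = 5·11.5 − 15.5·11.5 = -120.7500; (r_i+r_j)·cross = 20.5·-120.7500 = -2475.3750
edge 1: (15.5,11.5)→(20,23.5)  cross = 15.5·23.5 − 20·11.5 = 134.2500; (r_i+r_j)·cross = 35.5·134.2500 = 4765.8750
edge 2: (20,23.5)→(17.5,25.5)  cross = 20·25.5 − 17.5·23.5 = 98.7500; (r_i+r_j)·cross = 37.5·98.7500 = 3703.1250
edge 3: (17.5,25.5)→(16,26)  cross = 17.5·26 − 16·25.5 = 47.0000; (r_i+r_j)·cross = 33.5·47.0000 = 1574.5000
edge 4: (16,26)→(5,22.5)  cross = 16·22.5 − 5·26 = 230.0000; (r_i+r_j)·cross = 21·230.0000 = 4830.0000
edge 5: (5,22.5)→(5,11.5)  cross = 5·11.5 − 5·22.5 = -55.0000; (r_i+r_j)·cross = 10·-55.0000 = -550.0000
Σcross = 334.2500 → A = |Σcross|/2 = 167.1250 mm²
Σ(r_i+r_j)·cross = 11848.1250 → first moment M = |Σ|/6 = 1974.6875
R_c = M/A = 1974.6875/167.1250 = 11.8156 mm
θ = 260° = 4.537856 rad
V = θ·R_c·A = 4.537856·11.8156·167.1250 = 8960.848 mm³

Volume = 8960.848 mm³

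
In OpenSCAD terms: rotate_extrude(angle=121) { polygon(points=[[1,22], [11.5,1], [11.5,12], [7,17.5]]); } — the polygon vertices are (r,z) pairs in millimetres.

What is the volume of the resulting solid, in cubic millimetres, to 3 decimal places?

Profile (r,z), 4 vertices: (1,22) (11.5,1) (11.5,12) (7,17.5)
edge 0: (1,22)→(11.5,1)  cross = 1·1 − 11.5·22 = -252.0000; (r_i+r_j)·cross = 12.5·-252.0000 = -3150.0000
edge 1: (11.5,1)→(11.5,12)  cross = 11.5·12 − 11.5·1 = 126.5000; (r_i+r_j)·cross = 23·126.5000 = 2909.5000
edge 2: (11.5,12)→(7,17.5)  cross = 11.5·17.5 − 7·12 = 117.2500; (r_i+r_j)·cross = 18.5·117.2500 = 2169.1250
edge 3: (7,17.5)→(1,22)  cross = 7·22 − 1·17.5 = 136.5000; (r_i+r_j)·cross = 8·136.5000 = 1092.0000
Σcross = 128.2500 → A = |Σcross|/2 = 64.1250 mm²
Σ(r_i+r_j)·cross = 3020.6250 → first moment M = |Σ|/6 = 503.4375
R_c = M/A = 503.4375/64.1250 = 7.8509 mm
θ = 121° = 2.111848 rad
V = θ·R_c·A = 2.111848·7.8509·64.1250 = 1063.184 mm³

Volume = 1063.184 mm³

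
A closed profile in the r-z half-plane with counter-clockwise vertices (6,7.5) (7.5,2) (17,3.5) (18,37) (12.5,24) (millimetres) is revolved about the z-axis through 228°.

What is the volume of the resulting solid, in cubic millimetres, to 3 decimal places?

Profile (r,z), 5 vertices: (6,7.5) (7.5,2) (17,3.5) (18,37) (12.5,24)
edge 0: (6,7.5)→(7.5,2)  cross = 6·2 − 7.5·7.5 = -44.2500; (r_i+r_j)·cross = 13.5·-44.2500 = -597.3750
edge 1: (7.5,2)→(17,3.5)  cross = 7.5·3.5 − 17·2 = -7.7500; (r_i+r_j)·cross = 24.5·-7.7500 = -189.8750
edge 2: (17,3.5)→(18,37)  cross = 17·37 − 18·3.5 = 566.0000; (r_i+r_j)·cross = 35·566.0000 = 19810.0000
edge 3: (18,37)→(12.5,24)  cross = 18·24 − 12.5·37 = -30.5000; (r_i+r_j)·cross = 30.5·-30.5000 = -930.2500
edge 4: (12.5,24)→(6,7.5)  cross = 12.5·7.5 − 6·24 = -50.2500; (r_i+r_j)·cross = 18.5·-50.2500 = -929.6250
Σcross = 433.2500 → A = |Σcross|/2 = 216.6250 mm²
Σ(r_i+r_j)·cross = 17162.8750 → first moment M = |Σ|/6 = 2860.4792
R_c = M/A = 2860.4792/216.6250 = 13.2048 mm
θ = 228° = 3.979351 rad
V = θ·R_c·A = 3.979351·13.2048·216.6250 = 11382.850 mm³

Volume = 11382.850 mm³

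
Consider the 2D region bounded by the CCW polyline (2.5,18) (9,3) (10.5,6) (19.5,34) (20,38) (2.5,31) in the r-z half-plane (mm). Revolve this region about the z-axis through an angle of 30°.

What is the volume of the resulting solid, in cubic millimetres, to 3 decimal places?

Profile (r,z), 6 vertices: (2.5,18) (9,3) (10.5,6) (19.5,34) (20,38) (2.5,31)
edge 0: (2.5,18)→(9,3)  cross = 2.5·3 − 9·18 = -154.5000; (r_i+r_j)·cross = 11.5·-154.5000 = -1776.7500
edge 1: (9,3)→(10.5,6)  cross = 9·6 − 10.5·3 = 22.5000; (r_i+r_j)·cross = 19.5·22.5000 = 438.7500
edge 2: (10.5,6)→(19.5,34)  cross = 10.5·34 − 19.5·6 = 240.0000; (r_i+r_j)·cross = 30·240.0000 = 7200.0000
edge 3: (19.5,34)→(20,38)  cross = 19.5·38 − 20·34 = 61.0000; (r_i+r_j)·cross = 39.5·61.0000 = 2409.5000
edge 4: (20,38)→(2.5,31)  cross = 20·31 − 2.5·38 = 525.0000; (r_i+r_j)·cross = 22.5·525.0000 = 11812.5000
edge 5: (2.5,31)→(2.5,18)  cross = 2.5·18 − 2.5·31 = -32.5000; (r_i+r_j)·cross = 5·-32.5000 = -162.5000
Σcross = 661.5000 → A = |Σcross|/2 = 330.7500 mm²
Σ(r_i+r_j)·cross = 19921.5000 → first moment M = |Σ|/6 = 3320.2500
R_c = M/A = 3320.2500/330.7500 = 10.0385 mm
θ = 30° = 0.523599 rad
V = θ·R_c·A = 0.523599·10.0385·330.7500 = 1738.479 mm³

Volume = 1738.479 mm³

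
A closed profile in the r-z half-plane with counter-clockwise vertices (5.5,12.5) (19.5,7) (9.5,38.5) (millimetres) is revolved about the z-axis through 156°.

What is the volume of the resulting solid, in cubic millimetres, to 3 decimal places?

Volume = 6043.063 mm³

Profile (r,z), 3 vertices: (5.5,12.5) (19.5,7) (9.5,38.5)
edge 0: (5.5,12.5)→(19.5,7)  cross = 5.5·7 − 19.5·12.5 = -205.2500; (r_i+r_j)·cross = 25·-205.2500 = -5131.2500
edge 1: (19.5,7)→(9.5,38.5)  cross = 19.5·38.5 − 9.5·7 = 684.2500; (r_i+r_j)·cross = 29·684.2500 = 19843.2500
edge 2: (9.5,38.5)→(5.5,12.5)  cross = 9.5·12.5 − 5.5·38.5 = -93.0000; (r_i+r_j)·cross = 15·-93.0000 = -1395.0000
Σcross = 386.0000 → A = |Σcross|/2 = 193.0000 mm²
Σ(r_i+r_j)·cross = 13317.0000 → first moment M = |Σ|/6 = 2219.5000
R_c = M/A = 2219.5000/193.0000 = 11.5000 mm
θ = 156° = 2.722714 rad
V = θ·R_c·A = 2.722714·11.5000·193.0000 = 6043.063 mm³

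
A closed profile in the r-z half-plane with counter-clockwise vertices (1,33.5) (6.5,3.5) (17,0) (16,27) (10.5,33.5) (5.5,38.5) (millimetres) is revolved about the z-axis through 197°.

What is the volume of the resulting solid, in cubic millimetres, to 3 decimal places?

Volume = 13352.346 mm³

Profile (r,z), 6 vertices: (1,33.5) (6.5,3.5) (17,0) (16,27) (10.5,33.5) (5.5,38.5)
edge 0: (1,33.5)→(6.5,3.5)  cross = 1·3.5 − 6.5·33.5 = -214.2500; (r_i+r_j)·cross = 7.5·-214.2500 = -1606.8750
edge 1: (6.5,3.5)→(17,0)  cross = 6.5·0 − 17·3.5 = -59.5000; (r_i+r_j)·cross = 23.5·-59.5000 = -1398.2500
edge 2: (17,0)→(16,27)  cross = 17·27 − 16·0 = 459.0000; (r_i+r_j)·cross = 33·459.0000 = 15147.0000
edge 3: (16,27)→(10.5,33.5)  cross = 16·33.5 − 10.5·27 = 252.5000; (r_i+r_j)·cross = 26.5·252.5000 = 6691.2500
edge 4: (10.5,33.5)→(5.5,38.5)  cross = 10.5·38.5 − 5.5·33.5 = 220.0000; (r_i+r_j)·cross = 16·220.0000 = 3520.0000
edge 5: (5.5,38.5)→(1,33.5)  cross = 5.5·33.5 − 1·38.5 = 145.7500; (r_i+r_j)·cross = 6.5·145.7500 = 947.3750
Σcross = 803.5000 → A = |Σcross|/2 = 401.7500 mm²
Σ(r_i+r_j)·cross = 23300.5000 → first moment M = |Σ|/6 = 3883.4167
R_c = M/A = 3883.4167/401.7500 = 9.6663 mm
θ = 197° = 3.438299 rad
V = θ·R_c·A = 3.438299·9.6663·401.7500 = 13352.346 mm³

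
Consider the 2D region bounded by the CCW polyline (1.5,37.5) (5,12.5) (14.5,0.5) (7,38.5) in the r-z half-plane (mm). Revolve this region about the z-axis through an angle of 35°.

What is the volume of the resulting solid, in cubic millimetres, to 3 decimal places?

Profile (r,z), 4 vertices: (1.5,37.5) (5,12.5) (14.5,0.5) (7,38.5)
edge 0: (1.5,37.5)→(5,12.5)  cross = 1.5·12.5 − 5·37.5 = -168.7500; (r_i+r_j)·cross = 6.5·-168.7500 = -1096.8750
edge 1: (5,12.5)→(14.5,0.5)  cross = 5·0.5 − 14.5·12.5 = -178.7500; (r_i+r_j)·cross = 19.5·-178.7500 = -3485.6250
edge 2: (14.5,0.5)→(7,38.5)  cross = 14.5·38.5 − 7·0.5 = 554.7500; (r_i+r_j)·cross = 21.5·554.7500 = 11927.1250
edge 3: (7,38.5)→(1.5,37.5)  cross = 7·37.5 − 1.5·38.5 = 204.7500; (r_i+r_j)·cross = 8.5·204.7500 = 1740.3750
Σcross = 412.0000 → A = |Σcross|/2 = 206.0000 mm²
Σ(r_i+r_j)·cross = 9085.0000 → first moment M = |Σ|/6 = 1514.1667
R_c = M/A = 1514.1667/206.0000 = 7.3503 mm
θ = 35° = 0.610865 rad
V = θ·R_c·A = 0.610865·7.3503·206.0000 = 924.952 mm³

Volume = 924.952 mm³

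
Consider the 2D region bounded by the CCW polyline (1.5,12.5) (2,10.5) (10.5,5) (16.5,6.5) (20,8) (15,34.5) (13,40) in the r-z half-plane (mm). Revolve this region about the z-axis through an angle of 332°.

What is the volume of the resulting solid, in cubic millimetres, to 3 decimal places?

Profile (r,z), 7 vertices: (1.5,12.5) (2,10.5) (10.5,5) (16.5,6.5) (20,8) (15,34.5) (13,40)
edge 0: (1.5,12.5)→(2,10.5)  cross = 1.5·10.5 − 2·12.5 = -9.2500; (r_i+r_j)·cross = 3.5·-9.2500 = -32.3750
edge 1: (2,10.5)→(10.5,5)  cross = 2·5 − 10.5·10.5 = -100.2500; (r_i+r_j)·cross = 12.5·-100.2500 = -1253.1250
edge 2: (10.5,5)→(16.5,6.5)  cross = 10.5·6.5 − 16.5·5 = -14.2500; (r_i+r_j)·cross = 27·-14.2500 = -384.7500
edge 3: (16.5,6.5)→(20,8)  cross = 16.5·8 − 20·6.5 = 2.0000; (r_i+r_j)·cross = 36.5·2.0000 = 73.0000
edge 4: (20,8)→(15,34.5)  cross = 20·34.5 − 15·8 = 570.0000; (r_i+r_j)·cross = 35·570.0000 = 19950.0000
edge 5: (15,34.5)→(13,40)  cross = 15·40 − 13·34.5 = 151.5000; (r_i+r_j)·cross = 28·151.5000 = 4242.0000
edge 6: (13,40)→(1.5,12.5)  cross = 13·12.5 − 1.5·40 = 102.5000; (r_i+r_j)·cross = 14.5·102.5000 = 1486.2500
Σcross = 702.2500 → A = |Σcross|/2 = 351.1250 mm²
Σ(r_i+r_j)·cross = 24081.0000 → first moment M = |Σ|/6 = 4013.5000
R_c = M/A = 4013.5000/351.1250 = 11.4304 mm
θ = 332° = 5.794493 rad
V = θ·R_c·A = 5.794493·11.4304·351.1250 = 23256.198 mm³

Volume = 23256.198 mm³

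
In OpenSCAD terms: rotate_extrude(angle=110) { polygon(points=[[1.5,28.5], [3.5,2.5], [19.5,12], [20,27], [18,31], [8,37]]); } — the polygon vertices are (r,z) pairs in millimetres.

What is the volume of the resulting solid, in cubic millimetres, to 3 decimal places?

Volume = 9049.030 mm³

Profile (r,z), 6 vertices: (1.5,28.5) (3.5,2.5) (19.5,12) (20,27) (18,31) (8,37)
edge 0: (1.5,28.5)→(3.5,2.5)  cross = 1.5·2.5 − 3.5·28.5 = -96.0000; (r_i+r_j)·cross = 5·-96.0000 = -480.0000
edge 1: (3.5,2.5)→(19.5,12)  cross = 3.5·12 − 19.5·2.5 = -6.7500; (r_i+r_j)·cross = 23·-6.7500 = -155.2500
edge 2: (19.5,12)→(20,27)  cross = 19.5·27 − 20·12 = 286.5000; (r_i+r_j)·cross = 39.5·286.5000 = 11316.7500
edge 3: (20,27)→(18,31)  cross = 20·31 − 18·27 = 134.0000; (r_i+r_j)·cross = 38·134.0000 = 5092.0000
edge 4: (18,31)→(8,37)  cross = 18·37 − 8·31 = 418.0000; (r_i+r_j)·cross = 26·418.0000 = 10868.0000
edge 5: (8,37)→(1.5,28.5)  cross = 8·28.5 − 1.5·37 = 172.5000; (r_i+r_j)·cross = 9.5·172.5000 = 1638.7500
Σcross = 908.2500 → A = |Σcross|/2 = 454.1250 mm²
Σ(r_i+r_j)·cross = 28280.2500 → first moment M = |Σ|/6 = 4713.3750
R_c = M/A = 4713.3750/454.1250 = 10.3790 mm
θ = 110° = 1.919862 rad
V = θ·R_c·A = 1.919862·10.3790·454.1250 = 9049.030 mm³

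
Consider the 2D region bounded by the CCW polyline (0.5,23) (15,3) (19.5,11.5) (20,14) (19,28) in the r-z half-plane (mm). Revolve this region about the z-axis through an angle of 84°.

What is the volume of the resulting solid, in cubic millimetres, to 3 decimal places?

Volume = 4892.236 mm³

Profile (r,z), 5 vertices: (0.5,23) (15,3) (19.5,11.5) (20,14) (19,28)
edge 0: (0.5,23)→(15,3)  cross = 0.5·3 − 15·23 = -343.5000; (r_i+r_j)·cross = 15.5·-343.5000 = -5324.2500
edge 1: (15,3)→(19.5,11.5)  cross = 15·11.5 − 19.5·3 = 114.0000; (r_i+r_j)·cross = 34.5·114.0000 = 3933.0000
edge 2: (19.5,11.5)→(20,14)  cross = 19.5·14 − 20·11.5 = 43.0000; (r_i+r_j)·cross = 39.5·43.0000 = 1698.5000
edge 3: (20,14)→(19,28)  cross = 20·28 − 19·14 = 294.0000; (r_i+r_j)·cross = 39·294.0000 = 11466.0000
edge 4: (19,28)→(0.5,23)  cross = 19·23 − 0.5·28 = 423.0000; (r_i+r_j)·cross = 19.5·423.0000 = 8248.5000
Σcross = 530.5000 → A = |Σcross|/2 = 265.2500 mm²
Σ(r_i+r_j)·cross = 20021.7500 → first moment M = |Σ|/6 = 3336.9583
R_c = M/A = 3336.9583/265.2500 = 12.5804 mm
θ = 84° = 1.466077 rad
V = θ·R_c·A = 1.466077·12.5804·265.2500 = 4892.236 mm³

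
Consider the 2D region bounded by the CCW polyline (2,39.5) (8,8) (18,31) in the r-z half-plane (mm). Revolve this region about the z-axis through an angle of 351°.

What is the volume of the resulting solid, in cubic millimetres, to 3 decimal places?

Volume = 12950.587 mm³

Profile (r,z), 3 vertices: (2,39.5) (8,8) (18,31)
edge 0: (2,39.5)→(8,8)  cross = 2·8 − 8·39.5 = -300.0000; (r_i+r_j)·cross = 10·-300.0000 = -3000.0000
edge 1: (8,8)→(18,31)  cross = 8·31 − 18·8 = 104.0000; (r_i+r_j)·cross = 26·104.0000 = 2704.0000
edge 2: (18,31)→(2,39.5)  cross = 18·39.5 − 2·31 = 649.0000; (r_i+r_j)·cross = 20·649.0000 = 12980.0000
Σcross = 453.0000 → A = |Σcross|/2 = 226.5000 mm²
Σ(r_i+r_j)·cross = 12684.0000 → first moment M = |Σ|/6 = 2114.0000
R_c = M/A = 2114.0000/226.5000 = 9.3333 mm
θ = 351° = 6.126106 rad
V = θ·R_c·A = 6.126106·9.3333·226.5000 = 12950.587 mm³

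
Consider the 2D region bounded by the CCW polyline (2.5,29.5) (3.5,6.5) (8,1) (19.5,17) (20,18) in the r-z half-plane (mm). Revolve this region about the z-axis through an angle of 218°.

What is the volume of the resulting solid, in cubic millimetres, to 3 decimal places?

Volume = 9398.534 mm³

Profile (r,z), 5 vertices: (2.5,29.5) (3.5,6.5) (8,1) (19.5,17) (20,18)
edge 0: (2.5,29.5)→(3.5,6.5)  cross = 2.5·6.5 − 3.5·29.5 = -87.0000; (r_i+r_j)·cross = 6·-87.0000 = -522.0000
edge 1: (3.5,6.5)→(8,1)  cross = 3.5·1 − 8·6.5 = -48.5000; (r_i+r_j)·cross = 11.5·-48.5000 = -557.7500
edge 2: (8,1)→(19.5,17)  cross = 8·17 − 19.5·1 = 116.5000; (r_i+r_j)·cross = 27.5·116.5000 = 3203.7500
edge 3: (19.5,17)→(20,18)  cross = 19.5·18 − 20·17 = 11.0000; (r_i+r_j)·cross = 39.5·11.0000 = 434.5000
edge 4: (20,18)→(2.5,29.5)  cross = 20·29.5 − 2.5·18 = 545.0000; (r_i+r_j)·cross = 22.5·545.0000 = 12262.5000
Σcross = 537.0000 → A = |Σcross|/2 = 268.5000 mm²
Σ(r_i+r_j)·cross = 14821.0000 → first moment M = |Σ|/6 = 2470.1667
R_c = M/A = 2470.1667/268.5000 = 9.1999 mm
θ = 218° = 3.804818 rad
V = θ·R_c·A = 3.804818·9.1999·268.5000 = 9398.534 mm³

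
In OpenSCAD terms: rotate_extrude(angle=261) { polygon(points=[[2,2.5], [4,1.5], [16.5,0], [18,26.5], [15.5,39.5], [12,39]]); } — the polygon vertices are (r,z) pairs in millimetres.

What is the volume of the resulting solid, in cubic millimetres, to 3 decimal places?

Profile (r,z), 6 vertices: (2,2.5) (4,1.5) (16.5,0) (18,26.5) (15.5,39.5) (12,39)
edge 0: (2,2.5)→(4,1.5)  cross = 2·1.5 − 4·2.5 = -7.0000; (r_i+r_j)·cross = 6·-7.0000 = -42.0000
edge 1: (4,1.5)→(16.5,0)  cross = 4·0 − 16.5·1.5 = -24.7500; (r_i+r_j)·cross = 20.5·-24.7500 = -507.3750
edge 2: (16.5,0)→(18,26.5)  cross = 16.5·26.5 − 18·0 = 437.2500; (r_i+r_j)·cross = 34.5·437.2500 = 15085.1250
edge 3: (18,26.5)→(15.5,39.5)  cross = 18·39.5 − 15.5·26.5 = 300.2500; (r_i+r_j)·cross = 33.5·300.2500 = 10058.3750
edge 4: (15.5,39.5)→(12,39)  cross = 15.5·39 − 12·39.5 = 130.5000; (r_i+r_j)·cross = 27.5·130.5000 = 3588.7500
edge 5: (12,39)→(2,2.5)  cross = 12·2.5 − 2·39 = -48.0000; (r_i+r_j)·cross = 14·-48.0000 = -672.0000
Σcross = 788.2500 → A = |Σcross|/2 = 394.1250 mm²
Σ(r_i+r_j)·cross = 27510.8750 → first moment M = |Σ|/6 = 4585.1458
R_c = M/A = 4585.1458/394.1250 = 11.6337 mm
θ = 261° = 4.555309 rad
V = θ·R_c·A = 4.555309·11.6337·394.1250 = 20886.758 mm³

Volume = 20886.758 mm³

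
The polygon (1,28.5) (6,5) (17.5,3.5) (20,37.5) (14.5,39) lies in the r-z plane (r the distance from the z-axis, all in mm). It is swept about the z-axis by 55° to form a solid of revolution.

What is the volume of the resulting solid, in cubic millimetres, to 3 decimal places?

Volume = 5313.399 mm³

Profile (r,z), 5 vertices: (1,28.5) (6,5) (17.5,3.5) (20,37.5) (14.5,39)
edge 0: (1,28.5)→(6,5)  cross = 1·5 − 6·28.5 = -166.0000; (r_i+r_j)·cross = 7·-166.0000 = -1162.0000
edge 1: (6,5)→(17.5,3.5)  cross = 6·3.5 − 17.5·5 = -66.5000; (r_i+r_j)·cross = 23.5·-66.5000 = -1562.7500
edge 2: (17.5,3.5)→(20,37.5)  cross = 17.5·37.5 − 20·3.5 = 586.2500; (r_i+r_j)·cross = 37.5·586.2500 = 21984.3750
edge 3: (20,37.5)→(14.5,39)  cross = 20·39 − 14.5·37.5 = 236.2500; (r_i+r_j)·cross = 34.5·236.2500 = 8150.6250
edge 4: (14.5,39)→(1,28.5)  cross = 14.5·28.5 − 1·39 = 374.2500; (r_i+r_j)·cross = 15.5·374.2500 = 5800.8750
Σcross = 964.2500 → A = |Σcross|/2 = 482.1250 mm²
Σ(r_i+r_j)·cross = 33211.1250 → first moment M = |Σ|/6 = 5535.1875
R_c = M/A = 5535.1875/482.1250 = 11.4808 mm
θ = 55° = 0.959931 rad
V = θ·R_c·A = 0.959931·11.4808·482.1250 = 5313.399 mm³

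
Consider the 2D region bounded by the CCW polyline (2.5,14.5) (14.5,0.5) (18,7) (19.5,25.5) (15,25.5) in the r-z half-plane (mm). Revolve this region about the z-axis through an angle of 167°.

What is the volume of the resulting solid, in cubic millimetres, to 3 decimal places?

Volume = 8839.556 mm³

Profile (r,z), 5 vertices: (2.5,14.5) (14.5,0.5) (18,7) (19.5,25.5) (15,25.5)
edge 0: (2.5,14.5)→(14.5,0.5)  cross = 2.5·0.5 − 14.5·14.5 = -209.0000; (r_i+r_j)·cross = 17·-209.0000 = -3553.0000
edge 1: (14.5,0.5)→(18,7)  cross = 14.5·7 − 18·0.5 = 92.5000; (r_i+r_j)·cross = 32.5·92.5000 = 3006.2500
edge 2: (18,7)→(19.5,25.5)  cross = 18·25.5 − 19.5·7 = 322.5000; (r_i+r_j)·cross = 37.5·322.5000 = 12093.7500
edge 3: (19.5,25.5)→(15,25.5)  cross = 19.5·25.5 − 15·25.5 = 114.7500; (r_i+r_j)·cross = 34.5·114.7500 = 3958.8750
edge 4: (15,25.5)→(2.5,14.5)  cross = 15·14.5 − 2.5·25.5 = 153.7500; (r_i+r_j)·cross = 17.5·153.7500 = 2690.6250
Σcross = 474.5000 → A = |Σcross|/2 = 237.2500 mm²
Σ(r_i+r_j)·cross = 18196.5000 → first moment M = |Σ|/6 = 3032.7500
R_c = M/A = 3032.7500/237.2500 = 12.7829 mm
θ = 167° = 2.914700 rad
V = θ·R_c·A = 2.914700·12.7829·237.2500 = 8839.556 mm³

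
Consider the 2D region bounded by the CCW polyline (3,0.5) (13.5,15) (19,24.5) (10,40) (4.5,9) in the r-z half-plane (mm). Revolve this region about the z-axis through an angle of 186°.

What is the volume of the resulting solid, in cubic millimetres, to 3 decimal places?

Volume = 8420.055 mm³

Profile (r,z), 5 vertices: (3,0.5) (13.5,15) (19,24.5) (10,40) (4.5,9)
edge 0: (3,0.5)→(13.5,15)  cross = 3·15 − 13.5·0.5 = 38.2500; (r_i+r_j)·cross = 16.5·38.2500 = 631.1250
edge 1: (13.5,15)→(19,24.5)  cross = 13.5·24.5 − 19·15 = 45.7500; (r_i+r_j)·cross = 32.5·45.7500 = 1486.8750
edge 2: (19,24.5)→(10,40)  cross = 19·40 − 10·24.5 = 515.0000; (r_i+r_j)·cross = 29·515.0000 = 14935.0000
edge 3: (10,40)→(4.5,9)  cross = 10·9 − 4.5·40 = -90.0000; (r_i+r_j)·cross = 14.5·-90.0000 = -1305.0000
edge 4: (4.5,9)→(3,0.5)  cross = 4.5·0.5 − 3·9 = -24.7500; (r_i+r_j)·cross = 7.5·-24.7500 = -185.6250
Σcross = 484.2500 → A = |Σcross|/2 = 242.1250 mm²
Σ(r_i+r_j)·cross = 15562.3750 → first moment M = |Σ|/6 = 2593.7292
R_c = M/A = 2593.7292/242.1250 = 10.7124 mm
θ = 186° = 3.246312 rad
V = θ·R_c·A = 3.246312·10.7124·242.1250 = 8420.055 mm³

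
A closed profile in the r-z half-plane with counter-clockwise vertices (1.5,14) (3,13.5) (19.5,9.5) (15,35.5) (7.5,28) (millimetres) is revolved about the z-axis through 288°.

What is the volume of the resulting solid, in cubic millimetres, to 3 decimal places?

Profile (r,z), 5 vertices: (1.5,14) (3,13.5) (19.5,9.5) (15,35.5) (7.5,28)
edge 0: (1.5,14)→(3,13.5)  cross = 1.5·13.5 − 3·14 = -21.7500; (r_i+r_j)·cross = 4.5·-21.7500 = -97.8750
edge 1: (3,13.5)→(19.5,9.5)  cross = 3·9.5 − 19.5·13.5 = -234.7500; (r_i+r_j)·cross = 22.5·-234.7500 = -5281.8750
edge 2: (19.5,9.5)→(15,35.5)  cross = 19.5·35.5 − 15·9.5 = 549.7500; (r_i+r_j)·cross = 34.5·549.7500 = 18966.3750
edge 3: (15,35.5)→(7.5,28)  cross = 15·28 − 7.5·35.5 = 153.7500; (r_i+r_j)·cross = 22.5·153.7500 = 3459.3750
edge 4: (7.5,28)→(1.5,14)  cross = 7.5·14 − 1.5·28 = 63.0000; (r_i+r_j)·cross = 9·63.0000 = 567.0000
Σcross = 510.0000 → A = |Σcross|/2 = 255.0000 mm²
Σ(r_i+r_j)·cross = 17613.0000 → first moment M = |Σ|/6 = 2935.5000
R_c = M/A = 2935.5000/255.0000 = 11.5118 mm
θ = 288° = 5.026548 rad
V = θ·R_c·A = 5.026548·11.5118·255.0000 = 14755.432 mm³

Volume = 14755.432 mm³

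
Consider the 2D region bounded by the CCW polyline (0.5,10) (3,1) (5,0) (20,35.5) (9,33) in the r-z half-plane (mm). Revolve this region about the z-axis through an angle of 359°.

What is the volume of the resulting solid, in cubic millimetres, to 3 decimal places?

Profile (r,z), 5 vertices: (0.5,10) (3,1) (5,0) (20,35.5) (9,33)
edge 0: (0.5,10)→(3,1)  cross = 0.5·1 − 3·10 = -29.5000; (r_i+r_j)·cross = 3.5·-29.5000 = -103.2500
edge 1: (3,1)→(5,0)  cross = 3·0 − 5·1 = -5.0000; (r_i+r_j)·cross = 8·-5.0000 = -40.0000
edge 2: (5,0)→(20,35.5)  cross = 5·35.5 − 20·0 = 177.5000; (r_i+r_j)·cross = 25·177.5000 = 4437.5000
edge 3: (20,35.5)→(9,33)  cross = 20·33 − 9·35.5 = 340.5000; (r_i+r_j)·cross = 29·340.5000 = 9874.5000
edge 4: (9,33)→(0.5,10)  cross = 9·10 − 0.5·33 = 73.5000; (r_i+r_j)·cross = 9.5·73.5000 = 698.2500
Σcross = 557.0000 → A = |Σcross|/2 = 278.5000 mm²
Σ(r_i+r_j)·cross = 14867.0000 → first moment M = |Σ|/6 = 2477.8333
R_c = M/A = 2477.8333/278.5000 = 8.8971 mm
θ = 359° = 6.265732 rad
V = θ·R_c·A = 6.265732·8.8971·278.5000 = 15525.440 mm³

Volume = 15525.440 mm³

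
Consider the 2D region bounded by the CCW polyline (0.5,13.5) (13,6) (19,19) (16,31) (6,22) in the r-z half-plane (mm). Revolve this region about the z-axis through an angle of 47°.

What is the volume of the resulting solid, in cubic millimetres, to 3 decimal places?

Profile (r,z), 5 vertices: (0.5,13.5) (13,6) (19,19) (16,31) (6,22)
edge 0: (0.5,13.5)→(13,6)  cross = 0.5·6 − 13·13.5 = -172.5000; (r_i+r_j)·cross = 13.5·-172.5000 = -2328.7500
edge 1: (13,6)→(19,19)  cross = 13·19 − 19·6 = 133.0000; (r_i+r_j)·cross = 32·133.0000 = 4256.0000
edge 2: (19,19)→(16,31)  cross = 19·31 − 16·19 = 285.0000; (r_i+r_j)·cross = 35·285.0000 = 9975.0000
edge 3: (16,31)→(6,22)  cross = 16·22 − 6·31 = 166.0000; (r_i+r_j)·cross = 22·166.0000 = 3652.0000
edge 4: (6,22)→(0.5,13.5)  cross = 6·13.5 − 0.5·22 = 70.0000; (r_i+r_j)·cross = 6.5·70.0000 = 455.0000
Σcross = 481.5000 → A = |Σcross|/2 = 240.7500 mm²
Σ(r_i+r_j)·cross = 16009.2500 → first moment M = |Σ|/6 = 2668.2083
R_c = M/A = 2668.2083/240.7500 = 11.0829 mm
θ = 47° = 0.820305 rad
V = θ·R_c·A = 0.820305·11.0829·240.7500 = 2188.744 mm³

Volume = 2188.744 mm³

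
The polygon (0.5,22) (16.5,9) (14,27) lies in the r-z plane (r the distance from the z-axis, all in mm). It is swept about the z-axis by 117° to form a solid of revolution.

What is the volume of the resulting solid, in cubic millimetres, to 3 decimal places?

Profile (r,z), 3 vertices: (0.5,22) (16.5,9) (14,27)
edge 0: (0.5,22)→(16.5,9)  cross = 0.5·9 − 16.5·22 = -358.5000; (r_i+r_j)·cross = 17·-358.5000 = -6094.5000
edge 1: (16.5,9)→(14,27)  cross = 16.5·27 − 14·9 = 319.5000; (r_i+r_j)·cross = 30.5·319.5000 = 9744.7500
edge 2: (14,27)→(0.5,22)  cross = 14·22 − 0.5·27 = 294.5000; (r_i+r_j)·cross = 14.5·294.5000 = 4270.2500
Σcross = 255.5000 → A = |Σcross|/2 = 127.7500 mm²
Σ(r_i+r_j)·cross = 7920.5000 → first moment M = |Σ|/6 = 1320.0833
R_c = M/A = 1320.0833/127.7500 = 10.3333 mm
θ = 117° = 2.042035 rad
V = θ·R_c·A = 2.042035·10.3333·127.7500 = 2695.657 mm³

Volume = 2695.657 mm³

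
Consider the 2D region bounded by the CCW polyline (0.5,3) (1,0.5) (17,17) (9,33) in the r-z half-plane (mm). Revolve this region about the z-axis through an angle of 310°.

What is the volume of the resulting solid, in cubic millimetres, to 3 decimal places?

Volume = 9789.999 mm³

Profile (r,z), 4 vertices: (0.5,3) (1,0.5) (17,17) (9,33)
edge 0: (0.5,3)→(1,0.5)  cross = 0.5·0.5 − 1·3 = -2.7500; (r_i+r_j)·cross = 1.5·-2.7500 = -4.1250
edge 1: (1,0.5)→(17,17)  cross = 1·17 − 17·0.5 = 8.5000; (r_i+r_j)·cross = 18·8.5000 = 153.0000
edge 2: (17,17)→(9,33)  cross = 17·33 − 9·17 = 408.0000; (r_i+r_j)·cross = 26·408.0000 = 10608.0000
edge 3: (9,33)→(0.5,3)  cross = 9·3 − 0.5·33 = 10.5000; (r_i+r_j)·cross = 9.5·10.5000 = 99.7500
Σcross = 424.2500 → A = |Σcross|/2 = 212.1250 mm²
Σ(r_i+r_j)·cross = 10856.6250 → first moment M = |Σ|/6 = 1809.4375
R_c = M/A = 1809.4375/212.1250 = 8.5301 mm
θ = 310° = 5.410521 rad
V = θ·R_c·A = 5.410521·8.5301·212.1250 = 9789.999 mm³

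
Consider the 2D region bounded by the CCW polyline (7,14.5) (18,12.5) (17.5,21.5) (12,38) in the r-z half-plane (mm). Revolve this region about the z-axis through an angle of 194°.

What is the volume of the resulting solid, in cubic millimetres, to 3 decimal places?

Volume = 6711.989 mm³

Profile (r,z), 4 vertices: (7,14.5) (18,12.5) (17.5,21.5) (12,38)
edge 0: (7,14.5)→(18,12.5)  cross = 7·12.5 − 18·14.5 = -173.5000; (r_i+r_j)·cross = 25·-173.5000 = -4337.5000
edge 1: (18,12.5)→(17.5,21.5)  cross = 18·21.5 − 17.5·12.5 = 168.2500; (r_i+r_j)·cross = 35.5·168.2500 = 5972.8750
edge 2: (17.5,21.5)→(12,38)  cross = 17.5·38 − 12·21.5 = 407.0000; (r_i+r_j)·cross = 29.5·407.0000 = 12006.5000
edge 3: (12,38)→(7,14.5)  cross = 12·14.5 − 7·38 = -92.0000; (r_i+r_j)·cross = 19·-92.0000 = -1748.0000
Σcross = 309.7500 → A = |Σcross|/2 = 154.8750 mm²
Σ(r_i+r_j)·cross = 11893.8750 → first moment M = |Σ|/6 = 1982.3125
R_c = M/A = 1982.3125/154.8750 = 12.7994 mm
θ = 194° = 3.385939 rad
V = θ·R_c·A = 3.385939·12.7994·154.8750 = 6711.989 mm³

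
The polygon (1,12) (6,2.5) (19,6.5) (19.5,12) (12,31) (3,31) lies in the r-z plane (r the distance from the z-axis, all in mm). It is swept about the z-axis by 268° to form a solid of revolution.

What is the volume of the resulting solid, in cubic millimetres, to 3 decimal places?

Volume = 17080.509 mm³

Profile (r,z), 6 vertices: (1,12) (6,2.5) (19,6.5) (19.5,12) (12,31) (3,31)
edge 0: (1,12)→(6,2.5)  cross = 1·2.5 − 6·12 = -69.5000; (r_i+r_j)·cross = 7·-69.5000 = -486.5000
edge 1: (6,2.5)→(19,6.5)  cross = 6·6.5 − 19·2.5 = -8.5000; (r_i+r_j)·cross = 25·-8.5000 = -212.5000
edge 2: (19,6.5)→(19.5,12)  cross = 19·12 − 19.5·6.5 = 101.2500; (r_i+r_j)·cross = 38.5·101.2500 = 3898.1250
edge 3: (19.5,12)→(12,31)  cross = 19.5·31 − 12·12 = 460.5000; (r_i+r_j)·cross = 31.5·460.5000 = 14505.7500
edge 4: (12,31)→(3,31)  cross = 12·31 − 3·31 = 279.0000; (r_i+r_j)·cross = 15·279.0000 = 4185.0000
edge 5: (3,31)→(1,12)  cross = 3·12 − 1·31 = 5.0000; (r_i+r_j)·cross = 4·5.0000 = 20.0000
Σcross = 767.7500 → A = |Σcross|/2 = 383.8750 mm²
Σ(r_i+r_j)·cross = 21909.8750 → first moment M = |Σ|/6 = 3651.6458
R_c = M/A = 3651.6458/383.8750 = 9.5126 mm
θ = 268° = 4.677482 rad
V = θ·R_c·A = 4.677482·9.5126·383.8750 = 17080.509 mm³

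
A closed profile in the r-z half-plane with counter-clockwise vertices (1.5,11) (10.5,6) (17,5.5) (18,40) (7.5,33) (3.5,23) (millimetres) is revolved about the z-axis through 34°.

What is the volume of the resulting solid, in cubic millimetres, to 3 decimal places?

Profile (r,z), 6 vertices: (1.5,11) (10.5,6) (17,5.5) (18,40) (7.5,33) (3.5,23)
edge 0: (1.5,11)→(10.5,6)  cross = 1.5·6 − 10.5·11 = -106.5000; (r_i+r_j)·cross = 12·-106.5000 = -1278.0000
edge 1: (10.5,6)→(17,5.5)  cross = 10.5·5.5 − 17·6 = -44.2500; (r_i+r_j)·cross = 27.5·-44.2500 = -1216.8750
edge 2: (17,5.5)→(18,40)  cross = 17·40 − 18·5.5 = 581.0000; (r_i+r_j)·cross = 35·581.0000 = 20335.0000
edge 3: (18,40)→(7.5,33)  cross = 18·33 − 7.5·40 = 294.0000; (r_i+r_j)·cross = 25.5·294.0000 = 7497.0000
edge 4: (7.5,33)→(3.5,23)  cross = 7.5·23 − 3.5·33 = 57.0000; (r_i+r_j)·cross = 11·57.0000 = 627.0000
edge 5: (3.5,23)→(1.5,11)  cross = 3.5·11 − 1.5·23 = 4.0000; (r_i+r_j)·cross = 5·4.0000 = 20.0000
Σcross = 785.2500 → A = |Σcross|/2 = 392.6250 mm²
Σ(r_i+r_j)·cross = 25984.1250 → first moment M = |Σ|/6 = 4330.6875
R_c = M/A = 4330.6875/392.6250 = 11.0301 mm
θ = 34° = 0.593412 rad
V = θ·R_c·A = 0.593412·11.0301·392.6250 = 2569.882 mm³

Volume = 2569.882 mm³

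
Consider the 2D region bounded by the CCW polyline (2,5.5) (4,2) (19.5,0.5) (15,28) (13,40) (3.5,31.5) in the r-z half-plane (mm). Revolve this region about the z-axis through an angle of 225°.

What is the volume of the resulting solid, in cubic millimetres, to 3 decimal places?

Profile (r,z), 6 vertices: (2,5.5) (4,2) (19.5,0.5) (15,28) (13,40) (3.5,31.5)
edge 0: (2,5.5)→(4,2)  cross = 2·2 − 4·5.5 = -18.0000; (r_i+r_j)·cross = 6·-18.0000 = -108.0000
edge 1: (4,2)→(19.5,0.5)  cross = 4·0.5 − 19.5·2 = -37.0000; (r_i+r_j)·cross = 23.5·-37.0000 = -869.5000
edge 2: (19.5,0.5)→(15,28)  cross = 19.5·28 − 15·0.5 = 538.5000; (r_i+r_j)·cross = 34.5·538.5000 = 18578.2500
edge 3: (15,28)→(13,40)  cross = 15·40 − 13·28 = 236.0000; (r_i+r_j)·cross = 28·236.0000 = 6608.0000
edge 4: (13,40)→(3.5,31.5)  cross = 13·31.5 − 3.5·40 = 269.5000; (r_i+r_j)·cross = 16.5·269.5000 = 4446.7500
edge 5: (3.5,31.5)→(2,5.5)  cross = 3.5·5.5 − 2·31.5 = -43.7500; (r_i+r_j)·cross = 5.5·-43.7500 = -240.6250
Σcross = 945.2500 → A = |Σcross|/2 = 472.6250 mm²
Σ(r_i+r_j)·cross = 28414.8750 → first moment M = |Σ|/6 = 4735.8125
R_c = M/A = 4735.8125/472.6250 = 10.0202 mm
θ = 225° = 3.926991 rad
V = θ·R_c·A = 3.926991·10.0202·472.6250 = 18597.492 mm³

Volume = 18597.492 mm³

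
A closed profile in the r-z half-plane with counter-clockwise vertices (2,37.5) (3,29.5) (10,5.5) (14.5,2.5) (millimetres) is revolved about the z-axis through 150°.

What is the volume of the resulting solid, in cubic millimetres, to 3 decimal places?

Volume = 1596.976 mm³

Profile (r,z), 4 vertices: (2,37.5) (3,29.5) (10,5.5) (14.5,2.5)
edge 0: (2,37.5)→(3,29.5)  cross = 2·29.5 − 3·37.5 = -53.5000; (r_i+r_j)·cross = 5·-53.5000 = -267.5000
edge 1: (3,29.5)→(10,5.5)  cross = 3·5.5 − 10·29.5 = -278.5000; (r_i+r_j)·cross = 13·-278.5000 = -3620.5000
edge 2: (10,5.5)→(14.5,2.5)  cross = 10·2.5 − 14.5·5.5 = -54.7500; (r_i+r_j)·cross = 24.5·-54.7500 = -1341.3750
edge 3: (14.5,2.5)→(2,37.5)  cross = 14.5·37.5 − 2·2.5 = 538.7500; (r_i+r_j)·cross = 16.5·538.7500 = 8889.3750
Σcross = 152.0000 → A = |Σcross|/2 = 76.0000 mm²
Σ(r_i+r_j)·cross = 3660.0000 → first moment M = |Σ|/6 = 610.0000
R_c = M/A = 610.0000/76.0000 = 8.0263 mm
θ = 150° = 2.617994 rad
V = θ·R_c·A = 2.617994·8.0263·76.0000 = 1596.976 mm³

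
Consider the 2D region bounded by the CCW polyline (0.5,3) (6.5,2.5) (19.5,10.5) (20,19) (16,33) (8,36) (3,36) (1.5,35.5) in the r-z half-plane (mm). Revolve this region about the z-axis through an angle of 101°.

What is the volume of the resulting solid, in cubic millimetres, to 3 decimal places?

Profile (r,z), 8 vertices: (0.5,3) (6.5,2.5) (19.5,10.5) (20,19) (16,33) (8,36) (3,36) (1.5,35.5)
edge 0: (0.5,3)→(6.5,2.5)  cross = 0.5·2.5 − 6.5·3 = -18.2500; (r_i+r_j)·cross = 7·-18.2500 = -127.7500
edge 1: (6.5,2.5)→(19.5,10.5)  cross = 6.5·10.5 − 19.5·2.5 = 19.5000; (r_i+r_j)·cross = 26·19.5000 = 507.0000
edge 2: (19.5,10.5)→(20,19)  cross = 19.5·19 − 20·10.5 = 160.5000; (r_i+r_j)·cross = 39.5·160.5000 = 6339.7500
edge 3: (20,19)→(16,33)  cross = 20·33 − 16·19 = 356.0000; (r_i+r_j)·cross = 36·356.0000 = 12816.0000
edge 4: (16,33)→(8,36)  cross = 16·36 − 8·33 = 312.0000; (r_i+r_j)·cross = 24·312.0000 = 7488.0000
edge 5: (8,36)→(3,36)  cross = 8·36 − 3·36 = 180.0000; (r_i+r_j)·cross = 11·180.0000 = 1980.0000
edge 6: (3,36)→(1.5,35.5)  cross = 3·35.5 − 1.5·36 = 52.5000; (r_i+r_j)·cross = 4.5·52.5000 = 236.2500
edge 7: (1.5,35.5)→(0.5,3)  cross = 1.5·3 − 0.5·35.5 = -13.2500; (r_i+r_j)·cross = 2·-13.2500 = -26.5000
Σcross = 1049.0000 → A = |Σcross|/2 = 524.5000 mm²
Σ(r_i+r_j)·cross = 29212.7500 → first moment M = |Σ|/6 = 4868.7917
R_c = M/A = 4868.7917/524.5000 = 9.2827 mm
θ = 101° = 1.762783 rad
V = θ·R_c·A = 1.762783·9.2827·524.5000 = 8582.621 mm³

Volume = 8582.621 mm³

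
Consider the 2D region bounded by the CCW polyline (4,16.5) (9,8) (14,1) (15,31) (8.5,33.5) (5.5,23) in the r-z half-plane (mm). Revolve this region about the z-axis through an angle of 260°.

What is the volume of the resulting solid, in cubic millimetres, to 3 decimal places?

Volume = 10610.736 mm³

Profile (r,z), 6 vertices: (4,16.5) (9,8) (14,1) (15,31) (8.5,33.5) (5.5,23)
edge 0: (4,16.5)→(9,8)  cross = 4·8 − 9·16.5 = -116.5000; (r_i+r_j)·cross = 13·-116.5000 = -1514.5000
edge 1: (9,8)→(14,1)  cross = 9·1 − 14·8 = -103.0000; (r_i+r_j)·cross = 23·-103.0000 = -2369.0000
edge 2: (14,1)→(15,31)  cross = 14·31 − 15·1 = 419.0000; (r_i+r_j)·cross = 29·419.0000 = 12151.0000
edge 3: (15,31)→(8.5,33.5)  cross = 15·33.5 − 8.5·31 = 239.0000; (r_i+r_j)·cross = 23.5·239.0000 = 5616.5000
edge 4: (8.5,33.5)→(5.5,23)  cross = 8.5·23 − 5.5·33.5 = 11.2500; (r_i+r_j)·cross = 14·11.2500 = 157.5000
edge 5: (5.5,23)→(4,16.5)  cross = 5.5·16.5 − 4·23 = -1.2500; (r_i+r_j)·cross = 9.5·-1.2500 = -11.8750
Σcross = 448.5000 → A = |Σcross|/2 = 224.2500 mm²
Σ(r_i+r_j)·cross = 14029.6250 → first moment M = |Σ|/6 = 2338.2708
R_c = M/A = 2338.2708/224.2500 = 10.4271 mm
θ = 260° = 4.537856 rad
V = θ·R_c·A = 4.537856·10.4271·224.2500 = 10610.736 mm³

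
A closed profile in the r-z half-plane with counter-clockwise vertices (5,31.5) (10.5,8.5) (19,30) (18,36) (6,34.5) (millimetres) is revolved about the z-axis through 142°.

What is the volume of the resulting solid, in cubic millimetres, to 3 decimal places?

Profile (r,z), 5 vertices: (5,31.5) (10.5,8.5) (19,30) (18,36) (6,34.5)
edge 0: (5,31.5)→(10.5,8.5)  cross = 5·8.5 − 10.5·31.5 = -288.2500; (r_i+r_j)·cross = 15.5·-288.2500 = -4467.8750
edge 1: (10.5,8.5)→(19,30)  cross = 10.5·30 − 19·8.5 = 153.5000; (r_i+r_j)·cross = 29.5·153.5000 = 4528.2500
edge 2: (19,30)→(18,36)  cross = 19·36 − 18·30 = 144.0000; (r_i+r_j)·cross = 37·144.0000 = 5328.0000
edge 3: (18,36)→(6,34.5)  cross = 18·34.5 − 6·36 = 405.0000; (r_i+r_j)·cross = 24·405.0000 = 9720.0000
edge 4: (6,34.5)→(5,31.5)  cross = 6·31.5 − 5·34.5 = 16.5000; (r_i+r_j)·cross = 11·16.5000 = 181.5000
Σcross = 430.7500 → A = |Σcross|/2 = 215.3750 mm²
Σ(r_i+r_j)·cross = 15289.8750 → first moment M = |Σ|/6 = 2548.3125
R_c = M/A = 2548.3125/215.3750 = 11.8320 mm
θ = 142° = 2.478368 rad
V = θ·R_c·A = 2.478368·11.8320·215.3750 = 6315.655 mm³

Volume = 6315.655 mm³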